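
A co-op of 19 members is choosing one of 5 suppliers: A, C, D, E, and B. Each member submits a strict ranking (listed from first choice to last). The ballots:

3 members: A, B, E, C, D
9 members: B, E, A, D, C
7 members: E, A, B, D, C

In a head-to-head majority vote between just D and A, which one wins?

Voters preferring D to A: 0; preferring A to D: 19.
A wins the head-to-head.

A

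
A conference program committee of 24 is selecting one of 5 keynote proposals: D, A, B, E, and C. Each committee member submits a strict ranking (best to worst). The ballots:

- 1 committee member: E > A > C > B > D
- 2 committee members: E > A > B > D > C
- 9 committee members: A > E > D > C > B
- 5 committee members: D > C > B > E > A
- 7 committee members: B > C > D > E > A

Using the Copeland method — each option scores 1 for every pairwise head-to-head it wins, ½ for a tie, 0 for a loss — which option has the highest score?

D

D: beats B and C; ties A and E → score 3.
A: ties D, B, and C; loses to E → score 1.5.
B: ties A and E; loses to D and C → score 1.
E: beats A; ties D, B, and C → score 2.5.
C: beats B; ties A and E; loses to D → score 2.
D has the best pairwise record.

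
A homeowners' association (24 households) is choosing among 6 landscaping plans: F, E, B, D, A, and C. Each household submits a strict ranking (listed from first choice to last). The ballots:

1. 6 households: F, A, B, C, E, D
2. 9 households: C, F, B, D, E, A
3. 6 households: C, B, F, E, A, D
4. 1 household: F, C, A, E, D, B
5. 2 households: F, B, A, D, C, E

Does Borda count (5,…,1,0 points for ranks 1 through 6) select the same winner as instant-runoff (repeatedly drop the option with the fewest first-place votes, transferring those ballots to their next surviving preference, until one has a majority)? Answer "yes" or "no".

Borda — scores: F 99, E 29, B 77, D 23, A 39, C 93. Winner: F.
Instant-runoff — R1 F 9, E 0, B 0, D 0, A 0, C 15 (C winner). Winner: C.
The two methods disagree.

no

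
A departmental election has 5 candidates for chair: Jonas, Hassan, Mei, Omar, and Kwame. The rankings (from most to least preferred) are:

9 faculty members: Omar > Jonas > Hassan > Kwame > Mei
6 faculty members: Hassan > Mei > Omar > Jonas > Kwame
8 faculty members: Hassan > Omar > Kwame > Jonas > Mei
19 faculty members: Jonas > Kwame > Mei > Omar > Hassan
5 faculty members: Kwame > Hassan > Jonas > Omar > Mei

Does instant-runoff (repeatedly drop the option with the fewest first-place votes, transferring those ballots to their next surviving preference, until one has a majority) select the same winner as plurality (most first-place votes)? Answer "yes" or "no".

Instant-runoff — R1 Jonas 19, Hassan 14, Mei 0, Omar 9, Kwame 5 (Mei out); R2 Jonas 19, Hassan 14, Omar 9, Kwame 5 (Kwame out); R3 Jonas 19, Hassan 19, Omar 9 (Omar out); R4 Jonas 28, Hassan 19 (Jonas winner). Winner: Jonas.
Plurality — first-place votes: Jonas 19, Hassan 14, Mei 0, Omar 9, Kwame 5. Winner: Jonas.
The two methods agree.

yes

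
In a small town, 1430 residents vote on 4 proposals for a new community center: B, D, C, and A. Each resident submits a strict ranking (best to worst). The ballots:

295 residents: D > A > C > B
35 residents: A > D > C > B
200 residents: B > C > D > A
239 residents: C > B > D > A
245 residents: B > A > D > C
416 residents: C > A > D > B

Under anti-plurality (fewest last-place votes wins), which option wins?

D

Last-place votes: B 746, D 0, C 245, A 439.
D is ranked last by the fewest voters, so D wins.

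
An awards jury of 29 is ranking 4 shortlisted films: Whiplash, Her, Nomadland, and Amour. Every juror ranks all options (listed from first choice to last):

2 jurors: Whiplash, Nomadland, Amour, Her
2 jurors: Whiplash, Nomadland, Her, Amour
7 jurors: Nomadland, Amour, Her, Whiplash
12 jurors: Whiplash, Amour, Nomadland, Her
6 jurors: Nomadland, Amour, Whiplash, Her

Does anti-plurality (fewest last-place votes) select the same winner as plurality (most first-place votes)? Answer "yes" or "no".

Anti-plurality — last-place votes: Whiplash 7, Her 20, Nomadland 0, Amour 2. Winner: Nomadland.
Plurality — first-place votes: Whiplash 16, Her 0, Nomadland 13, Amour 0. Winner: Whiplash.
The two methods disagree.

no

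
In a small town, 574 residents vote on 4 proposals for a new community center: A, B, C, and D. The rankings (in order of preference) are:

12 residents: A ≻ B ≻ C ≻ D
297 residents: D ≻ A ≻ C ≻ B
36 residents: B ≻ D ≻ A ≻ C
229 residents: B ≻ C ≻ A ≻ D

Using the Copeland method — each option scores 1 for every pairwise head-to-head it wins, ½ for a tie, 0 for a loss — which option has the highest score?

D

A: beats B and C; loses to D → score 2.
B: loses to A, C, and D → score 0.
C: beats B; loses to A and D → score 1.
D: beats A, B, and C → score 3.
D has the best pairwise record.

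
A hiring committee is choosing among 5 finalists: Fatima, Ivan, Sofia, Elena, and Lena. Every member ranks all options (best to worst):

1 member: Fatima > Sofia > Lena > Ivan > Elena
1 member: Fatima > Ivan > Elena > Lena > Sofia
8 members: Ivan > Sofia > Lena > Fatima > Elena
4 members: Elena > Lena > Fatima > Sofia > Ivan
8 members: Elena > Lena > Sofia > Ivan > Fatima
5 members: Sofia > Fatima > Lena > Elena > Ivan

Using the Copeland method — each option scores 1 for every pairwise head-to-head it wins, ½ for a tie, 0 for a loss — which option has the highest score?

Sofia

Fatima: beats Elena; loses to Ivan, Sofia, and Lena → score 1.
Ivan: beats Fatima; loses to Sofia, Elena, and Lena → score 1.
Sofia: beats Fatima, Ivan, Elena, and Lena → score 4.
Elena: beats Ivan; loses to Fatima, Sofia, and Lena → score 1.
Lena: beats Fatima, Ivan, and Elena; loses to Sofia → score 3.
Sofia has the best pairwise record.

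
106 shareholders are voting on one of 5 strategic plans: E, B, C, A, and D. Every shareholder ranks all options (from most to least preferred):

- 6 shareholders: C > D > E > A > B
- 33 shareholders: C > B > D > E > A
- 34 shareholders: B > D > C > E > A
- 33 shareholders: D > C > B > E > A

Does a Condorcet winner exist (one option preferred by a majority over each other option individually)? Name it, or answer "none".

Checking pairwise contests:
B beats E 100–6.
C beats B 72–34.
D beats C 67–39.
E beats A 106–0.
B beats D 67–39.
Every option loses at least one head-to-head, so there is no Condorcet winner.

none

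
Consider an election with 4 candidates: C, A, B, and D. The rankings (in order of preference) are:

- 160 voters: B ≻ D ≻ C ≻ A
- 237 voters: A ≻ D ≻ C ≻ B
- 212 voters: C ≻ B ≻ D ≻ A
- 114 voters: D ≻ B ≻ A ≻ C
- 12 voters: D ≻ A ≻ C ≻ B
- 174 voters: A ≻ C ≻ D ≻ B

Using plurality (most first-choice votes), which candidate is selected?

A

First-place votes: C 212, A 411, B 160, D 126.
A has the most first-place votes.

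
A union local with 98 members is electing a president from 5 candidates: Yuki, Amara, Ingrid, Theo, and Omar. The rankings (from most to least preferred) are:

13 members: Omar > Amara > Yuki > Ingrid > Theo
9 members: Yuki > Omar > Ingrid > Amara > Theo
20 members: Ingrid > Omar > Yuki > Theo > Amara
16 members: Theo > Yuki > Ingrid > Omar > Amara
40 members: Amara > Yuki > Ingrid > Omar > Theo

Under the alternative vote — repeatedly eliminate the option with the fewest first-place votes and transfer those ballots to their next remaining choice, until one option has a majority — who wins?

Round 1: Yuki 9, Amara 40, Ingrid 20, Theo 16, Omar 13. Eliminate Yuki.
Round 2: Amara 40, Ingrid 20, Theo 16, Omar 22. Eliminate Theo.
Round 3: Amara 40, Ingrid 36, Omar 22. Eliminate Omar.
Round 4: Amara 53, Ingrid 45. Amara has a majority.

Amara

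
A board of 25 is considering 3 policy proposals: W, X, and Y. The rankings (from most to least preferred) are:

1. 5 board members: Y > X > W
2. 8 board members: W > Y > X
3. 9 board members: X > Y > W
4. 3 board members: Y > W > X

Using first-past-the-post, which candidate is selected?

X

First-place votes: W 8, X 9, Y 8.
X has the most first-place votes.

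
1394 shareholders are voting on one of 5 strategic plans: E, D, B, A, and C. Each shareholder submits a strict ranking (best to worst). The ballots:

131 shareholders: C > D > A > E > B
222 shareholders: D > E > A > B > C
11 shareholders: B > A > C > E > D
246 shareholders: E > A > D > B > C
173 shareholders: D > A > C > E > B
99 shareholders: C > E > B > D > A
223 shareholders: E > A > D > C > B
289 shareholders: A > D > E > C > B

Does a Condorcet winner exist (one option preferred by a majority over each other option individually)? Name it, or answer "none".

Checking pairwise contests:
D beats E 815–579.
A beats D 769–625.
E beats B 1383–11.
E beats A 790–604.
E beats C 980–414.
Every option loses at least one head-to-head, so there is no Condorcet winner.

none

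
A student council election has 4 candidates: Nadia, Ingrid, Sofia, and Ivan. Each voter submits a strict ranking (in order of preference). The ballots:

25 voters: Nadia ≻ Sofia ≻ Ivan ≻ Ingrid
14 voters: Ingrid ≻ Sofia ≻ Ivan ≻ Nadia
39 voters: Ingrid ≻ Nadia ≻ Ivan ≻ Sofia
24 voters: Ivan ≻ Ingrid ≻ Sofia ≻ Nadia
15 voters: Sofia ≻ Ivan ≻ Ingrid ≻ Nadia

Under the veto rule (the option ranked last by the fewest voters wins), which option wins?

Last-place votes: Nadia 53, Ingrid 25, Sofia 39, Ivan 0.
Ivan is ranked last by the fewest voters, so Ivan wins.

Ivan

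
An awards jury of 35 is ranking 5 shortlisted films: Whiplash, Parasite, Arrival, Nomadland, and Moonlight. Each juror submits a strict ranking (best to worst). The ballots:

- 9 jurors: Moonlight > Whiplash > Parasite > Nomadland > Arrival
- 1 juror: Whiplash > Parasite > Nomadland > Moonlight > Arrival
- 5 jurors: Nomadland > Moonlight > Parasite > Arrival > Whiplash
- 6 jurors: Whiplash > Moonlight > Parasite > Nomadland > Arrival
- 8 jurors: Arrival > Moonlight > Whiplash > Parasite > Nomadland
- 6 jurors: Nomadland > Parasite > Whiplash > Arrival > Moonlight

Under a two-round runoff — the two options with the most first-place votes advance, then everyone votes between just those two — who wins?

Moonlight

Round 1 first-place votes: Whiplash 7, Parasite 0, Arrival 8, Nomadland 11, Moonlight 9.
Nomadland and Moonlight advance.
Runoff: Nomadland is preferred to Moonlight by 12 voters; Moonlight by 23.
Moonlight wins the runoff.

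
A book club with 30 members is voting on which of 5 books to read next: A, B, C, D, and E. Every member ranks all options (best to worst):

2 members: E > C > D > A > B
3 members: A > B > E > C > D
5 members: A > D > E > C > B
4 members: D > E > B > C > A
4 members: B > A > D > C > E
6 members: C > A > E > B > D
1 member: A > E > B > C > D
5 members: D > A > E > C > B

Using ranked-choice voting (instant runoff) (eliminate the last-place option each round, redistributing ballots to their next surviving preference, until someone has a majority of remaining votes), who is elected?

Round 1: A 9, B 4, C 6, D 9, E 2. Eliminate E.
Round 2: A 9, B 4, C 8, D 9. Eliminate B.
Round 3: A 13, C 8, D 9. Eliminate C.
Round 4: A 19, D 11. A has a majority.

A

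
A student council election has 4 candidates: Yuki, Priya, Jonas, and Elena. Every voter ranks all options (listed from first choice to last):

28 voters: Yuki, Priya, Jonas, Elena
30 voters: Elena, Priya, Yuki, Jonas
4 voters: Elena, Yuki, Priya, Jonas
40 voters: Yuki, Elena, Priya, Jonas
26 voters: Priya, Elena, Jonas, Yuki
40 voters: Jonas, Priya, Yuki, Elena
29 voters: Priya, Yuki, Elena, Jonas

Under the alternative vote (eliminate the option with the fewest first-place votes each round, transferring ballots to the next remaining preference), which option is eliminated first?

Round 1: Yuki 68, Priya 55, Jonas 40, Elena 34. Eliminate Elena.

Elena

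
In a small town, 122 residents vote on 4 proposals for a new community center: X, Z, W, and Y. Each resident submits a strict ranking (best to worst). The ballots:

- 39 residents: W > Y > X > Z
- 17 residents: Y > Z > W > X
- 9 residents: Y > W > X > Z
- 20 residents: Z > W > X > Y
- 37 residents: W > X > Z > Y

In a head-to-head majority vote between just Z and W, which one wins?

W

Voters preferring Z to W: 37; preferring W to Z: 85.
W wins the head-to-head.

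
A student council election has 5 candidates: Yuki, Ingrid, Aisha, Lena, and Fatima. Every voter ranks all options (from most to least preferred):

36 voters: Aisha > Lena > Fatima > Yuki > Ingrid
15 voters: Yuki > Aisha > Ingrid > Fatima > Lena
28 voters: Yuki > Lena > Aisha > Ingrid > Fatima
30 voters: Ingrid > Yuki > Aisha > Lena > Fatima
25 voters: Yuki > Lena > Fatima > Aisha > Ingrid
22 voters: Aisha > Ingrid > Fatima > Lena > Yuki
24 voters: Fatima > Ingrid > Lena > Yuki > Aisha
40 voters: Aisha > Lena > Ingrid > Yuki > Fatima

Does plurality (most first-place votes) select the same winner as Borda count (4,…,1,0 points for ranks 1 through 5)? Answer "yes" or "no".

Plurality — first-place votes: Yuki 68, Ingrid 30, Aisha 98, Lena 0, Fatima 24. Winner: Aisha.
Borda — scores: Yuki 462, Ingrid 396, Aisha 578, Lena 487, Fatima 277. Winner: Aisha.
The two methods agree.

yes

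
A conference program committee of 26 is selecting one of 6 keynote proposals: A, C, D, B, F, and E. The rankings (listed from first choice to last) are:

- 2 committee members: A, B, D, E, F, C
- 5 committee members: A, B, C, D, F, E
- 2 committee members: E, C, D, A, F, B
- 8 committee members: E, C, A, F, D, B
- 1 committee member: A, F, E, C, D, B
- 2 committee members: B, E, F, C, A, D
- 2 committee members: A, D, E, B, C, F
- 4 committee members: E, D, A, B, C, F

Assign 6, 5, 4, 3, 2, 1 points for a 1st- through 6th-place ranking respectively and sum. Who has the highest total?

A

A: 2·6 + 5·6 + 2·3 + 8·4 + 1·6 + 2·2 + 2·6 + 4·4 = 118
C: 2·1 + 5·4 + 2·5 + 8·5 + 1·3 + 2·3 + 2·2 + 4·2 = 93
D: 2·4 + 5·3 + 2·4 + 8·2 + 1·2 + 2·1 + 2·5 + 4·5 = 81
B: 2·5 + 5·5 + 2·1 + 8·1 + 1·1 + 2·6 + 2·3 + 4·3 = 76
F: 2·2 + 5·2 + 2·2 + 8·3 + 1·5 + 2·4 + 2·1 + 4·1 = 61
E: 2·3 + 5·1 + 2·6 + 8·6 + 1·4 + 2·5 + 2·4 + 4·6 = 117
A has the highest Borda score (118).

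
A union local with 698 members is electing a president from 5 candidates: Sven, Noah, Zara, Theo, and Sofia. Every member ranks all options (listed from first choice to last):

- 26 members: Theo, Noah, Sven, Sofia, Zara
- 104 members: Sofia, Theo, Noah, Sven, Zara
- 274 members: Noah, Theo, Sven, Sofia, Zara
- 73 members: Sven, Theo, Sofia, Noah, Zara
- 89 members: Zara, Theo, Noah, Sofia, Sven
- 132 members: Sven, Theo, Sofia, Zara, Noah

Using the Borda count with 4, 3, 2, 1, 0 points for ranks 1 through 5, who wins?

Sven: 26·2 + 104·1 + 274·2 + 73·4 + 89·0 + 132·4 = 1524
Noah: 26·3 + 104·2 + 274·4 + 73·1 + 89·2 + 132·0 = 1633
Zara: 26·0 + 104·0 + 274·0 + 73·0 + 89·4 + 132·1 = 488
Theo: 26·4 + 104·3 + 274·3 + 73·3 + 89·3 + 132·3 = 2120
Sofia: 26·1 + 104·4 + 274·1 + 73·2 + 89·1 + 132·2 = 1215
Theo has the highest Borda score (2120).

Theo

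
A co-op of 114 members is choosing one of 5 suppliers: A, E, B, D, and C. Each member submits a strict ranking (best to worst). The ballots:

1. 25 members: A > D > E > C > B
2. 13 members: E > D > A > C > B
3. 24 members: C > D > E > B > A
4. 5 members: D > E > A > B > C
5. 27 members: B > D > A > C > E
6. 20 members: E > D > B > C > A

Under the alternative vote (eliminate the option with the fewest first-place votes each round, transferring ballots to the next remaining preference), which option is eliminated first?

D

Round 1: A 25, E 33, B 27, D 5, C 24. Eliminate D.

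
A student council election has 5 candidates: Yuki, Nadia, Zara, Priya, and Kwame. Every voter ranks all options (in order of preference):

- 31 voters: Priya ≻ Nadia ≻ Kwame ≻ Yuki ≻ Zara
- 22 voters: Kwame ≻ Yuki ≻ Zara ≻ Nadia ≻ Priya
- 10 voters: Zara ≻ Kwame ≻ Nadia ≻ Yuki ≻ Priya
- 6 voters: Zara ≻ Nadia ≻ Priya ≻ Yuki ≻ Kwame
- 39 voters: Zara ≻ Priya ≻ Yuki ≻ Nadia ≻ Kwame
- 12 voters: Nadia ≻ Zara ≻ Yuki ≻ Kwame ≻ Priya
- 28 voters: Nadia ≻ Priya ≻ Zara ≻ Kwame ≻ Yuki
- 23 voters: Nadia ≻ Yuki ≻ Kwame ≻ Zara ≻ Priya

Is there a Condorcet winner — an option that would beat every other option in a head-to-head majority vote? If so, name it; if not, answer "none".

Nadia

Nadia vs Yuki: 110–61 for Nadia.
Nadia vs Zara: 94–77 for Nadia.
Nadia vs Priya: 101–70 for Nadia.
Nadia vs Kwame: 139–32 for Nadia.
Nadia beats every other option head-to-head.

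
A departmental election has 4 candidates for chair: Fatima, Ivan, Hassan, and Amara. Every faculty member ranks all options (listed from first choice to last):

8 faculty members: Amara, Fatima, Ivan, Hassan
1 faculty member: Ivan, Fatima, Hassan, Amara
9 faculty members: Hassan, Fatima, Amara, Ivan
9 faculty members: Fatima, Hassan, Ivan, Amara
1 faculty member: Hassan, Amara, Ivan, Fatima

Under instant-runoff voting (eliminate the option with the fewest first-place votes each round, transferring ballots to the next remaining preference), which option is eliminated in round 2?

Amara

Round 1: Fatima 9, Ivan 1, Hassan 10, Amara 8. Eliminate Ivan.
Round 2: Fatima 10, Hassan 10, Amara 8. Eliminate Amara.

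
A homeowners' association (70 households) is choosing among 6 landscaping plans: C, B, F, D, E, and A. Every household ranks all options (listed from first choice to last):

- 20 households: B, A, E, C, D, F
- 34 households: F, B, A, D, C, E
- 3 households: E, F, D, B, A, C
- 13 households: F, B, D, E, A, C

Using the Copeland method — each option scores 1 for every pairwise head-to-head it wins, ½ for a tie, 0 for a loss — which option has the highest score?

F

C: loses to B, F, D, E, and A → score 0.
B: beats C, D, E, and A; loses to F → score 4.
F: beats C, B, D, E, and A → score 5.
D: beats C and E; loses to B, F, and A → score 2.
E: beats C; loses to B, F, D, and A → score 1.
A: beats C, D, and E; loses to B and F → score 3.
F has the best pairwise record.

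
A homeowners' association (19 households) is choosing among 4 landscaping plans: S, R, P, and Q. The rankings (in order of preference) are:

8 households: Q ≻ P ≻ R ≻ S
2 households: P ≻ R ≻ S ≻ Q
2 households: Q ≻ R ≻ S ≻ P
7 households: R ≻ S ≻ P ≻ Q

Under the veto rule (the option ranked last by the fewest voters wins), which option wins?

R

Last-place votes: S 8, R 0, P 2, Q 9.
R is ranked last by the fewest voters, so R wins.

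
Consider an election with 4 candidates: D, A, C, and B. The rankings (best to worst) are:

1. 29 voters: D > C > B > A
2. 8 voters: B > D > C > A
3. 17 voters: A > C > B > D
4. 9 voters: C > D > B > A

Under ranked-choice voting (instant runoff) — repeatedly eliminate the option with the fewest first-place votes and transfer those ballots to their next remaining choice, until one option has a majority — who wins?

Round 1: D 29, A 17, C 9, B 8. Eliminate B.
Round 2: D 37, A 17, C 9. D has a majority.

D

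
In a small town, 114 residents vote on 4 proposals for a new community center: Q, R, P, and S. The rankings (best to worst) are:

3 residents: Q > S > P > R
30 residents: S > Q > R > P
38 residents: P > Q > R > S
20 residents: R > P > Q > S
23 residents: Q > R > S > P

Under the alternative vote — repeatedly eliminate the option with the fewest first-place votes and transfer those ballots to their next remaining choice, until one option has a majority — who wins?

Round 1: Q 26, R 20, P 38, S 30. Eliminate R.
Round 2: Q 26, P 58, S 30. P has a majority.

P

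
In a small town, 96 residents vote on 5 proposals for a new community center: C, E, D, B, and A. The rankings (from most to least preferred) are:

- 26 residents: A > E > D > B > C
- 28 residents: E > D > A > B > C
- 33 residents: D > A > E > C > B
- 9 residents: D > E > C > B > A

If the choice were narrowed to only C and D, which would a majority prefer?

Voters preferring C to D: 0; preferring D to C: 96.
D wins the head-to-head.

D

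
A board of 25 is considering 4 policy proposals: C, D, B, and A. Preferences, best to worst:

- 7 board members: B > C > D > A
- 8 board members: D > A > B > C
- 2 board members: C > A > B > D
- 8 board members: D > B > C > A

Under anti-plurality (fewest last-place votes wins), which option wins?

B

Last-place votes: C 8, D 2, B 0, A 15.
B is ranked last by the fewest voters, so B wins.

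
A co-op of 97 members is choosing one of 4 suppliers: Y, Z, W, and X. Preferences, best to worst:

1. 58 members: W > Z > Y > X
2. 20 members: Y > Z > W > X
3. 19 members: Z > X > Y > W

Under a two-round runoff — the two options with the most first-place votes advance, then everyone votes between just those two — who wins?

W

Round 1 first-place votes: Y 20, Z 19, W 58, X 0.
W and Y advance.
Runoff: W is preferred to Y by 58 voters; Y by 39.
W wins the runoff.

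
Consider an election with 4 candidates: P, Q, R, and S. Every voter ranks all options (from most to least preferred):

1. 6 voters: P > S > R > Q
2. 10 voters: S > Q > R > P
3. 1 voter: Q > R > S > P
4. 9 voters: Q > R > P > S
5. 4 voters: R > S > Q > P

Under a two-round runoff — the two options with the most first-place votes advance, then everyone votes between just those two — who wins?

Round 1 first-place votes: P 6, Q 10, R 4, S 10.
S and Q advance.
Runoff: S is preferred to Q by 20 voters; Q by 10.
S wins the runoff.

S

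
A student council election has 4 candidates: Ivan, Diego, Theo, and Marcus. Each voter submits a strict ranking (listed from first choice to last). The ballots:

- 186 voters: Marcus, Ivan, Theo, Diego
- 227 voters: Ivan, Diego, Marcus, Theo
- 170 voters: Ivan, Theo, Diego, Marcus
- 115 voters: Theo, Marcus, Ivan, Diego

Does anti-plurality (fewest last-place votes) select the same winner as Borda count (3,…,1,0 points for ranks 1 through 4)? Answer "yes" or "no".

yes

Anti-plurality — last-place votes: Ivan 0, Diego 301, Theo 227, Marcus 170. Winner: Ivan.
Borda — scores: Ivan 1678, Diego 624, Theo 871, Marcus 1015. Winner: Ivan.
The two methods agree.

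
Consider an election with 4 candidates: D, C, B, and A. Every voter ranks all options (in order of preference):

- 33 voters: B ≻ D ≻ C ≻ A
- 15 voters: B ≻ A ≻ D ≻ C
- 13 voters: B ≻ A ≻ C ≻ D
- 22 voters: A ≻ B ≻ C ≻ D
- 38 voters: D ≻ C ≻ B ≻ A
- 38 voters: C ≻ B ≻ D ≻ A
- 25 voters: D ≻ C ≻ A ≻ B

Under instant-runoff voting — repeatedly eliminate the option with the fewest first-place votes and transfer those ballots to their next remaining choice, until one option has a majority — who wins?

Round 1: D 63, C 38, B 61, A 22. Eliminate A.
Round 2: D 63, C 38, B 83. Eliminate C.
Round 3: D 63, B 121. B has a majority.

B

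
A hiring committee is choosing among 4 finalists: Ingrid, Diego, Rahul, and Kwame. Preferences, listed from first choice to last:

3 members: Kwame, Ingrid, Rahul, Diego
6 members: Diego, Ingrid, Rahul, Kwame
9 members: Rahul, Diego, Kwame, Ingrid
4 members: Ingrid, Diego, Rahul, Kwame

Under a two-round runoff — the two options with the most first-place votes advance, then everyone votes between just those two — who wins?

Rahul

Round 1 first-place votes: Ingrid 4, Diego 6, Rahul 9, Kwame 3.
Rahul and Diego advance.
Runoff: Rahul is preferred to Diego by 12 voters; Diego by 10.
Rahul wins the runoff.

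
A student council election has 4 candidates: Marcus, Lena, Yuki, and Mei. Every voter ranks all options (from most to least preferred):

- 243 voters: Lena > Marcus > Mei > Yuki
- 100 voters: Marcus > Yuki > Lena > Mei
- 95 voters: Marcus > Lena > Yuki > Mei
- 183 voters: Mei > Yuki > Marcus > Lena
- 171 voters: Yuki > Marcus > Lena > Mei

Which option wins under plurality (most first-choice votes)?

Lena

First-place votes: Marcus 195, Lena 243, Yuki 171, Mei 183.
Lena has the most first-place votes.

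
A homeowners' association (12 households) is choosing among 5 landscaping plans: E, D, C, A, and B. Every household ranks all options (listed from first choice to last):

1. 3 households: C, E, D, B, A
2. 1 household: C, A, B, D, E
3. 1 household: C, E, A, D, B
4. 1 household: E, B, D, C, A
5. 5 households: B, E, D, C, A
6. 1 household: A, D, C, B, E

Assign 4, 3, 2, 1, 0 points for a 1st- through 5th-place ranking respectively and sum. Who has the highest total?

E

E: 3·3 + 1·0 + 1·3 + 1·4 + 5·3 + 1·0 = 31
D: 3·2 + 1·1 + 1·1 + 1·2 + 5·2 + 1·3 = 23
C: 3·4 + 1·4 + 1·4 + 1·1 + 5·1 + 1·2 = 28
A: 3·0 + 1·3 + 1·2 + 1·0 + 5·0 + 1·4 = 9
B: 3·1 + 1·2 + 1·0 + 1·3 + 5·4 + 1·1 = 29
E has the highest Borda score (31).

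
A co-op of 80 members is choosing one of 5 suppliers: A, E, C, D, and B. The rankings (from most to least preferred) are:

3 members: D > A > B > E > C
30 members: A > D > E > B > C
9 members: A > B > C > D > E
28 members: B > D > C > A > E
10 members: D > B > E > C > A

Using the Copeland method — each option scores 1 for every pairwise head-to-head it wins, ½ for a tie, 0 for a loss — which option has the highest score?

A: beats E, C, and B; loses to D → score 3.
E: beats C; loses to A, D, and B → score 1.
C: loses to A, E, D, and B → score 0.
D: beats A, E, C, and B → score 4.
B: beats E and C; loses to A and D → score 2.
D has the best pairwise record.

D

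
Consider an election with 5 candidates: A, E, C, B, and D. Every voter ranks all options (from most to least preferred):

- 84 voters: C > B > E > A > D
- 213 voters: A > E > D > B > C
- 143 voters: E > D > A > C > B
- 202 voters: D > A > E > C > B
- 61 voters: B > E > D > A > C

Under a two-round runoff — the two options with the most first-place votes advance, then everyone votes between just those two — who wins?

D

Round 1 first-place votes: A 213, E 143, C 84, B 61, D 202.
A and D advance.
Runoff: A is preferred to D by 297 voters; D by 406.
D wins the runoff.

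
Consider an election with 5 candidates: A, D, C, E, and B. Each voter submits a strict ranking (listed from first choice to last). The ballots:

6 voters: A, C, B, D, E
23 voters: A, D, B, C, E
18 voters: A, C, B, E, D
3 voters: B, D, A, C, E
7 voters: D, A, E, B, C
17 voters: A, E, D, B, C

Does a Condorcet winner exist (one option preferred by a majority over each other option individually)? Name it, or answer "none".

A vs D: 64–10 for A.
A vs C: 74–0 for A.
A vs E: 74–0 for A.
A vs B: 71–3 for A.
A beats every other option head-to-head.

A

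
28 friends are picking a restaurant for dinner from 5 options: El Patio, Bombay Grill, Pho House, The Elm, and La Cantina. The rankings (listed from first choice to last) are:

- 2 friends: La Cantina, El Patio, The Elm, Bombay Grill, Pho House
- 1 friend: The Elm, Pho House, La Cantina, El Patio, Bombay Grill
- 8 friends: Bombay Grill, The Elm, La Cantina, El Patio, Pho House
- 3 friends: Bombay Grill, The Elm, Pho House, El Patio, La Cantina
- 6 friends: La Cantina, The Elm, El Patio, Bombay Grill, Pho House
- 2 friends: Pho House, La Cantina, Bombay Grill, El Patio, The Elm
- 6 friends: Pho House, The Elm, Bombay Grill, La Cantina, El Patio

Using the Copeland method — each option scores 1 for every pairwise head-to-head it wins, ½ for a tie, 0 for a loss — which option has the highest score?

The Elm

El Patio: beats Pho House; loses to Bombay Grill, The Elm, and La Cantina → score 1.
Bombay Grill: beats El Patio, Pho House, and La Cantina; loses to The Elm → score 3.
Pho House: loses to El Patio, Bombay Grill, The Elm, and La Cantina → score 0.
The Elm: beats El Patio, Bombay Grill, Pho House, and La Cantina → score 4.
La Cantina: beats El Patio and Pho House; loses to Bombay Grill and The Elm → score 2.
The Elm has the best pairwise record.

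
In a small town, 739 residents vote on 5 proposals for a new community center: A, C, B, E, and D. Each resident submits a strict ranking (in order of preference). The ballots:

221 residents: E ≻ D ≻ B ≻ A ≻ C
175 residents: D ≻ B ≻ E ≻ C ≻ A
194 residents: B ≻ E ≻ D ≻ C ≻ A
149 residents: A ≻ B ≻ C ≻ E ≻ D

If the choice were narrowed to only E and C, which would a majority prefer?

Voters preferring E to C: 590; preferring C to E: 149.
E wins the head-to-head.

E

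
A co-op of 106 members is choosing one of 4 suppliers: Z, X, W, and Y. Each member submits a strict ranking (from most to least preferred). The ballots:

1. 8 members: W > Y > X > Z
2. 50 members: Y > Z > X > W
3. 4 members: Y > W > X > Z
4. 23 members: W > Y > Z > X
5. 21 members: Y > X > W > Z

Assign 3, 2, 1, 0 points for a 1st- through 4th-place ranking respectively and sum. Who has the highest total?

Y

Z: 8·0 + 50·2 + 4·0 + 23·1 + 21·0 = 123
X: 8·1 + 50·1 + 4·1 + 23·0 + 21·2 = 104
W: 8·3 + 50·0 + 4·2 + 23·3 + 21·1 = 122
Y: 8·2 + 50·3 + 4·3 + 23·2 + 21·3 = 287
Y has the highest Borda score (287).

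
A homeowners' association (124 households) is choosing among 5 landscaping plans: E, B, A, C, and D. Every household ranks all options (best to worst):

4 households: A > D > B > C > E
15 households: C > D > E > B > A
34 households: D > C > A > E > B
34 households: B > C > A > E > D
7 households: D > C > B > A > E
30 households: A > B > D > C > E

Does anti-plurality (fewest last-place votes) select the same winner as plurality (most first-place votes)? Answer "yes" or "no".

no

Anti-plurality — last-place votes: E 41, B 34, A 15, C 0, D 34. Winner: C.
Plurality — first-place votes: E 0, B 34, A 34, C 15, D 41. Winner: D.
The two methods disagree.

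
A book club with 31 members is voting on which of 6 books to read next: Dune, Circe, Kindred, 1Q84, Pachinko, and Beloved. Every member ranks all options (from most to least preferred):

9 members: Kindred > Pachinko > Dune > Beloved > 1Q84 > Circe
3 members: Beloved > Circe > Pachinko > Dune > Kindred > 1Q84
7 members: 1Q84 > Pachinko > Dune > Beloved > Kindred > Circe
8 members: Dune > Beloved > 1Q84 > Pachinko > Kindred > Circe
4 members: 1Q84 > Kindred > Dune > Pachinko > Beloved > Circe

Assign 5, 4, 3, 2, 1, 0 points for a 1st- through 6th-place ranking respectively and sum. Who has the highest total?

Dune: 9·3 + 3·2 + 7·3 + 8·5 + 4·3 = 106
Circe: 9·0 + 3·4 + 7·0 + 8·0 + 4·0 = 12
Kindred: 9·5 + 3·1 + 7·1 + 8·1 + 4·4 = 79
1Q84: 9·1 + 3·0 + 7·5 + 8·3 + 4·5 = 88
Pachinko: 9·4 + 3·3 + 7·4 + 8·2 + 4·2 = 97
Beloved: 9·2 + 3·5 + 7·2 + 8·4 + 4·1 = 83
Dune has the highest Borda score (106).

Dune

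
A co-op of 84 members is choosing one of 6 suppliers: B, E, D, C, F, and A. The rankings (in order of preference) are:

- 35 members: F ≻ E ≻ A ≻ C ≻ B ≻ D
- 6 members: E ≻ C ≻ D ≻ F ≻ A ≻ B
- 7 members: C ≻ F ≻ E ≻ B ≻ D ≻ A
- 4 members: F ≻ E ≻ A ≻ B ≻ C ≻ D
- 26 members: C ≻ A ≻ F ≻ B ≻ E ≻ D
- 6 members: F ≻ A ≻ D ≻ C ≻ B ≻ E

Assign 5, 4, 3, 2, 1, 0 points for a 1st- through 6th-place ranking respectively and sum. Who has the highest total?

F

B: 35·1 + 6·0 + 7·2 + 4·2 + 26·2 + 6·1 = 115
E: 35·4 + 6·5 + 7·3 + 4·4 + 26·1 + 6·0 = 233
D: 35·0 + 6·3 + 7·1 + 4·0 + 26·0 + 6·3 = 43
C: 35·2 + 6·4 + 7·5 + 4·1 + 26·5 + 6·2 = 275
F: 35·5 + 6·2 + 7·4 + 4·5 + 26·3 + 6·5 = 343
A: 35·3 + 6·1 + 7·0 + 4·3 + 26·4 + 6·4 = 251
F has the highest Borda score (343).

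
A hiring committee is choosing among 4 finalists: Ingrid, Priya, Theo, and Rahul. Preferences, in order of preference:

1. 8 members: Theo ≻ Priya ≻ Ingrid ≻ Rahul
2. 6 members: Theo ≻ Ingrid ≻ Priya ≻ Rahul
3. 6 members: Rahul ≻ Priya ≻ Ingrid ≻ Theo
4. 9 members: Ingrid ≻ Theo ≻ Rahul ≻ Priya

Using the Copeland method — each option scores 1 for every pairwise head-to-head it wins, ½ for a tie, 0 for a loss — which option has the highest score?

Ingrid

Ingrid: beats Priya, Theo, and Rahul → score 3.
Priya: loses to Ingrid, Theo, and Rahul → score 0.
Theo: beats Priya and Rahul; loses to Ingrid → score 2.
Rahul: beats Priya; loses to Ingrid and Theo → score 1.
Ingrid has the best pairwise record.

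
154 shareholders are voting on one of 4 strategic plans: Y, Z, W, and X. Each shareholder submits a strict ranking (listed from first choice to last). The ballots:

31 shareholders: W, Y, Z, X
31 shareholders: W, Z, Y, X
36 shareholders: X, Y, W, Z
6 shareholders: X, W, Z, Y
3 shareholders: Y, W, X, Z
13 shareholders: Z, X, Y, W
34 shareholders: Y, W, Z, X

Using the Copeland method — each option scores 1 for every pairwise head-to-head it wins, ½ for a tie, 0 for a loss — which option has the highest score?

Y

Y: beats Z, W, and X → score 3.
Z: beats X; loses to Y and W → score 1.
W: beats Z and X; loses to Y → score 2.
X: loses to Y, Z, and W → score 0.
Y has the best pairwise record.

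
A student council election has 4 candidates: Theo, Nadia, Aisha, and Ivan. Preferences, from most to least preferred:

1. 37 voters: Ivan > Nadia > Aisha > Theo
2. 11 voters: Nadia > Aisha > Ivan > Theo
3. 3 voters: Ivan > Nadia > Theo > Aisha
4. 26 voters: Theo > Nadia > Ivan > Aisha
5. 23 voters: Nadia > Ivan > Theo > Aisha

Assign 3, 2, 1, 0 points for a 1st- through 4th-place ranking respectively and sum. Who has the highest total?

Theo: 37·0 + 11·0 + 3·1 + 26·3 + 23·1 = 104
Nadia: 37·2 + 11·3 + 3·2 + 26·2 + 23·3 = 234
Aisha: 37·1 + 11·2 + 3·0 + 26·0 + 23·0 = 59
Ivan: 37·3 + 11·1 + 3·3 + 26·1 + 23·2 = 203
Nadia has the highest Borda score (234).

Nadia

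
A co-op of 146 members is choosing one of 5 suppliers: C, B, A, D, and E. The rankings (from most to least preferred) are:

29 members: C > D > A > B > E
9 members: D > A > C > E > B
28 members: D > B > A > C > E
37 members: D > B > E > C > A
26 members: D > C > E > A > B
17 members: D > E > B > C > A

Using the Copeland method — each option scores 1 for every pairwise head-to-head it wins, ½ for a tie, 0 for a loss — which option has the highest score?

C: beats A and E; loses to B and D → score 2.
B: beats C, A, and E; loses to D → score 3.
A: loses to C, B, D, and E → score 0.
D: beats C, B, A, and E → score 4.
E: beats A; loses to C, B, and D → score 1.
D has the best pairwise record.

D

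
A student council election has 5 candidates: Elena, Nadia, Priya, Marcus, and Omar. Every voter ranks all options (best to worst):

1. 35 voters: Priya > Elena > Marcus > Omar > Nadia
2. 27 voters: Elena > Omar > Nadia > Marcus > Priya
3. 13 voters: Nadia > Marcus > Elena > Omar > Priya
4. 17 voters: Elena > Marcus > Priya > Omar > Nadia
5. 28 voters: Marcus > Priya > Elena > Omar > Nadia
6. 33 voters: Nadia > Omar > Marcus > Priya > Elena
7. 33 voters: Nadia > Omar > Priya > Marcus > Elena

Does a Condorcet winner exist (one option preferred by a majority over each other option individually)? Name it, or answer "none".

Checking pairwise contests:
Priya beats Elena 129–57.
Elena beats Nadia 107–79.
Nadia beats Priya 106–80.
Nadia beats Marcus 106–80.
Elena beats Omar 120–66.
Every option loses at least one head-to-head, so there is no Condorcet winner.

none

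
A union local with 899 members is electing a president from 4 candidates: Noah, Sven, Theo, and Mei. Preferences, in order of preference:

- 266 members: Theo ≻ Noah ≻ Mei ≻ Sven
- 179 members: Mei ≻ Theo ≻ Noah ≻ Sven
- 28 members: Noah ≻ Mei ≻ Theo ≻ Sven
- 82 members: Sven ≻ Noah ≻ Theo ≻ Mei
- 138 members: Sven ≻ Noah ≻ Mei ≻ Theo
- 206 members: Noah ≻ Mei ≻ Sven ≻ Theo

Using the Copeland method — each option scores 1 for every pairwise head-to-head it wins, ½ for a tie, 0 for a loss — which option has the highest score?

Noah: beats Sven, Theo, and Mei → score 3.
Sven: loses to Noah, Theo, and Mei → score 0.
Theo: beats Sven; loses to Noah and Mei → score 1.
Mei: beats Sven and Theo; loses to Noah → score 2.
Noah has the best pairwise record.

Noah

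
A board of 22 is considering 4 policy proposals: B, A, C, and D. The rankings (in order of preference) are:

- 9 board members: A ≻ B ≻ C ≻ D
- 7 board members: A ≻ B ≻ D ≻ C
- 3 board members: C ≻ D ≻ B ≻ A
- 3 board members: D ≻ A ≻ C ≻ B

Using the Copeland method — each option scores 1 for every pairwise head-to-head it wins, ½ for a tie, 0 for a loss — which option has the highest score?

A

B: beats C and D; loses to A → score 2.
A: beats B, C, and D → score 3.
C: beats D; loses to B and A → score 1.
D: loses to B, A, and C → score 0.
A has the best pairwise record.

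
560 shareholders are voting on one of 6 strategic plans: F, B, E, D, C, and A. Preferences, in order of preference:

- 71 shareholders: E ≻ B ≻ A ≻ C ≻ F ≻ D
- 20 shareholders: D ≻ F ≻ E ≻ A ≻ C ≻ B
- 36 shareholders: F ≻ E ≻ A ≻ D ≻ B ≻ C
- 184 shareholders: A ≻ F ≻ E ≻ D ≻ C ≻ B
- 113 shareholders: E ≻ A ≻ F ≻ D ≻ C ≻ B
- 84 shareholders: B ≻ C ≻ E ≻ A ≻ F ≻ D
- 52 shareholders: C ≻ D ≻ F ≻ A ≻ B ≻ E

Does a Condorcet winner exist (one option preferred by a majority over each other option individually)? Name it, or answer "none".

Checking pairwise contests:
A beats F 452–108.
F beats B 405–155.
F beats E 292–268.
F beats D 488–72.
F beats C 353–207.
E beats A 324–236.
Every option loses at least one head-to-head, so there is no Condorcet winner.

none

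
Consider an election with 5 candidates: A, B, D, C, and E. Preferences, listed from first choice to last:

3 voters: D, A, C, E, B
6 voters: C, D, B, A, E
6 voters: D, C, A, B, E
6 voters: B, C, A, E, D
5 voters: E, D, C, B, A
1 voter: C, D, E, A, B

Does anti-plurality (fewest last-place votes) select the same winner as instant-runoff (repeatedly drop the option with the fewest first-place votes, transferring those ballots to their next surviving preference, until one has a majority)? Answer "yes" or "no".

no

Anti-plurality — last-place votes: A 5, B 4, D 6, C 0, E 12. Winner: C.
Instant-runoff — R1 A 0, B 6, D 9, C 7, E 5 (A out); R2 B 6, D 9, C 7, E 5 (E out); R3 B 6, D 14, C 7 (D winner). Winner: D.
The two methods disagree.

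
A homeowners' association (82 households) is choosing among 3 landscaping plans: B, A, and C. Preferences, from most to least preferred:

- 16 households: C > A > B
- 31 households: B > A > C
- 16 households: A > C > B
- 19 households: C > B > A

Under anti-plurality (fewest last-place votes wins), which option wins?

A

Last-place votes: B 32, A 19, C 31.
A is ranked last by the fewest voters, so A wins.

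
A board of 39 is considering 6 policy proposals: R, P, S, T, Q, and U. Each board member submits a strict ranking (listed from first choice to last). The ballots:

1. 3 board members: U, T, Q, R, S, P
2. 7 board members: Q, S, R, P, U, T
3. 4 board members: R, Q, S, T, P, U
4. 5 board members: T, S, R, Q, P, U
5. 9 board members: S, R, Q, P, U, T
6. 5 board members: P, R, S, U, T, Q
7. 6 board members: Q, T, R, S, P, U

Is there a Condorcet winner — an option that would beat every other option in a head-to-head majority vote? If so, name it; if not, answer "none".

Checking pairwise contests:
S beats R 21–18.
R beats P 34–5.
Q beats S 20–19.
R beats T 25–14.
R beats Q 23–16.
R beats U 36–3.
Every option loses at least one head-to-head, so there is no Condorcet winner.

none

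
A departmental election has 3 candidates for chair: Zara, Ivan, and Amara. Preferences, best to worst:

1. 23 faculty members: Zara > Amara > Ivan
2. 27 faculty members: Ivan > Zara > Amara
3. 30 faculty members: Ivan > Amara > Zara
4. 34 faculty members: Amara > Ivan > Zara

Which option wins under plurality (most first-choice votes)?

Ivan

First-place votes: Zara 23, Ivan 57, Amara 34.
Ivan has the most first-place votes.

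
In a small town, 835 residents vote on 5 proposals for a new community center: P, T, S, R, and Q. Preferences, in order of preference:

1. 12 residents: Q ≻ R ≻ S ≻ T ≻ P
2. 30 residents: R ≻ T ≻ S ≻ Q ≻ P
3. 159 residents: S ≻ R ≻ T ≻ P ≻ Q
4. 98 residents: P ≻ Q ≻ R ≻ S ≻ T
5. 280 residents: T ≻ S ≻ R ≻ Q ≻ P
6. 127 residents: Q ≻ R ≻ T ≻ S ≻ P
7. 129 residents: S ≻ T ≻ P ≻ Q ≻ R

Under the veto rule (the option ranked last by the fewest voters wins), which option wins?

Last-place votes: P 449, T 98, S 0, R 129, Q 159.
S is ranked last by the fewest voters, so S wins.

S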